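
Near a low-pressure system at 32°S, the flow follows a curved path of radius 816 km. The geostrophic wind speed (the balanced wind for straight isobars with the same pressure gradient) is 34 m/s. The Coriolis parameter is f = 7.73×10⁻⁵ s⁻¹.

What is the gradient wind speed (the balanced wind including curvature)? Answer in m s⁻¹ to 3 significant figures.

Around a low, centrifugal force acts outward with Coriolis, so pressure-gradient force balances both:
(1/ρ)|∂P/∂n| = fV + V²/R  →  V² + fR·V − fR·V_g = 0
With fR = 7.73×10⁻⁵ × 816×10³ m = 63.1 m/s:
V = [−fR + √((fR)² + 4 fR V_g)]/2 = [−63.1 + √(63.1² + 4×63.1×34)]/2 = 24.5 m/s
Subgeostrophic (V < V_g = 34 m/s), as expected around a low.

24.5 m s⁻¹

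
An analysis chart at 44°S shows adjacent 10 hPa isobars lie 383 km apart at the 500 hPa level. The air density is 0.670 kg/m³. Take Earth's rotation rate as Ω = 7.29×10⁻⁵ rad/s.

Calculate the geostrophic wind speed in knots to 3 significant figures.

74.8 knots

Coriolis parameter at 44°S:
f = 2Ω sin φ = 2 × 7.29×10⁻⁵ × sin 44° = 1.01×10⁻⁴ s⁻¹
Pressure gradient: |∂P/∂n| = 1000 Pa / 383000 m = 2.61×10⁻³ Pa/m
Geostrophic balance (pressure-gradient force = Coriolis force):
V_g = (1/(fρ)) |∂P/∂n| = 2.61×10⁻³ / (1.01×10⁻⁴ × 0.670) = 38.5 m/s
Converting: 38.5 m/s × 1.944 = 74.8 knots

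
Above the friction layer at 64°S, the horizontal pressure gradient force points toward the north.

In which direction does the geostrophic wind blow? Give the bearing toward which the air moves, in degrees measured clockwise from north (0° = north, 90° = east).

The pressure-gradient force points toward the north (bearing 000°).
Geostrophic balance: in the Southern Hemisphere the Coriolis force deflects motion to the left, so the geostrophic wind blows 90° to the left of the pressure-gradient force (low pressure on the right).
Rotating 000° by 90° counterclockwise gives 270° — the wind blows toward the west.

270°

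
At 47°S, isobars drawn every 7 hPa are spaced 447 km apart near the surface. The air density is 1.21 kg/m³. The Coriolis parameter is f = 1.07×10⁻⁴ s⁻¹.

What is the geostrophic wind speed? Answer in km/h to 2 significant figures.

44 km/h

Pressure gradient: |∂P/∂n| = 700 Pa / 447000 m = 1.57×10⁻³ Pa/m
Geostrophic balance (pressure-gradient force = Coriolis force):
V_g = (1/(fρ)) |∂P/∂n| = 1.57×10⁻³ / (1.07×10⁻⁴ × 1.21) = 12.1 m/s
Converting: 12.1 m/s × 3.6 = 44 km/h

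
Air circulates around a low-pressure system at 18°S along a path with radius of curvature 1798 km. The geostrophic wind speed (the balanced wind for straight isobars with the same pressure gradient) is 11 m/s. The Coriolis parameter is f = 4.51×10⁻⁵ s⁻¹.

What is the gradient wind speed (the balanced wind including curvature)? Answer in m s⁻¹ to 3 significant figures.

Around a low, centrifugal force acts outward with Coriolis, so pressure-gradient force balances both:
(1/ρ)|∂P/∂n| = fV + V²/R  →  V² + fR·V − fR·V_g = 0
With fR = 4.51×10⁻⁵ × 1798×10³ m = 81.1 m/s:
V = [−fR + √((fR)² + 4 fR V_g)]/2 = [−81.1 + √(81.1² + 4×81.1×11)]/2 = 9.81 m/s
Subgeostrophic (V < V_g = 11 m/s), as expected around a low.

9.81 m s⁻¹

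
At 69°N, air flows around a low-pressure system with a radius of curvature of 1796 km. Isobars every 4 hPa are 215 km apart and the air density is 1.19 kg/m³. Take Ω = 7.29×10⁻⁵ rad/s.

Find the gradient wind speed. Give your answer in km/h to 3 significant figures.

39.6 km/h

Coriolis parameter at 69°N:
f = 2Ω sin φ = 2 × 7.29×10⁻⁵ × sin 69° = 1.36×10⁻⁴ s⁻¹
Pressure gradient: |∂P/∂n| = 400 Pa / 215000 m = 1.86×10⁻³ Pa/m
Geostrophic speed: V_g = |∂P/∂n|/(fρ) = 1.86×10⁻³/(1.36×10⁻⁴ × 1.19) = 11.5 m/s
Around a low, centrifugal force acts outward with Coriolis, so pressure-gradient force balances both:
(1/ρ)|∂P/∂n| = fV + V²/R  →  V² + fR·V − fR·V_g = 0
With fR = 1.36×10⁻⁴ × 1796×10³ m = 244 m/s:
V = [−fR + √((fR)² + 4 fR V_g)]/2 = [−244 + √(244² + 4×244×11.5)]/2 = 11 m/s
Subgeostrophic (V < V_g = 11.5 m/s), as expected around a low.
Converting: 11 m/s × 3.6 = 39.6 km/h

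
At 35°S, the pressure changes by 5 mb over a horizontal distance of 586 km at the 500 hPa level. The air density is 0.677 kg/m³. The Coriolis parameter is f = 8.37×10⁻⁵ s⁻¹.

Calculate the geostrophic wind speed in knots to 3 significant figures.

Pressure gradient: |∂P/∂n| = 500 Pa / 586000 m = 8.53×10⁻⁴ Pa/m
Geostrophic balance (pressure-gradient force = Coriolis force):
V_g = (1/(fρ)) |∂P/∂n| = 8.53×10⁻⁴ / (8.37×10⁻⁵ × 0.677) = 15.1 m/s
Converting: 15.1 m/s × 1.944 = 29.3 knots

29.3 knots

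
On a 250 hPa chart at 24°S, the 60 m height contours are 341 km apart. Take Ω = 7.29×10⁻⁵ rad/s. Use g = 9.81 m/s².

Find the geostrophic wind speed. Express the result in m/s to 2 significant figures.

Coriolis parameter at 24°S:
f = 2Ω sin φ = 2 × 7.29×10⁻⁵ × sin 24° = 5.93×10⁻⁵ s⁻¹
Height gradient: |∂Z/∂n| = 60 m / 341000 m = 1.76×10⁻⁴
On a pressure surface, geostrophic balance gives V_g = (g/f)|∂Z/∂n|:
V_g = 9.81 × 1.76×10⁻⁴ / 5.93×10⁻⁵ = 29.1 m/s

29 m/s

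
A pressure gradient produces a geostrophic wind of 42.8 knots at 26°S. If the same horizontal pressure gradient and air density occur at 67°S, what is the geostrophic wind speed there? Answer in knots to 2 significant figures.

With the same pressure gradient and density, V_g ∝ 1/f ∝ 1/sin φ.
V₂ = V₁ · sin φ₁ / sin φ₂ = 42.8 × sin 26° / sin 67°
V₂ = 42.8 × 0.4384/0.9205 = 20 knots

20 knots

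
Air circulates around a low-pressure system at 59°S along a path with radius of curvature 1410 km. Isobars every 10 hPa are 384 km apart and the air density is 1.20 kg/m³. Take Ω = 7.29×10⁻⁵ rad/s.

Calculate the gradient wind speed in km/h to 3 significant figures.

Coriolis parameter at 59°S:
f = 2Ω sin φ = 2 × 7.29×10⁻⁵ × sin 59° = 1.25×10⁻⁴ s⁻¹
Pressure gradient: |∂P/∂n| = 1000 Pa / 384000 m = 2.60×10⁻³ Pa/m
Geostrophic speed: V_g = |∂P/∂n|/(fρ) = 2.60×10⁻³/(1.25×10⁻⁴ × 1.20) = 17.4 m/s
Around a low, centrifugal force acts outward with Coriolis, so pressure-gradient force balances both:
(1/ρ)|∂P/∂n| = fV + V²/R  →  V² + fR·V − fR·V_g = 0
With fR = 1.25×10⁻⁴ × 1410×10³ m = 176 m/s:
V = [−fR + √((fR)² + 4 fR V_g)]/2 = [−176 + √(176² + 4×176×17.4)]/2 = 15.9 m/s
Subgeostrophic (V < V_g = 17.4 m/s), as expected around a low.
Converting: 15.9 m/s × 3.6 = 57.3 km/h

57.3 km/h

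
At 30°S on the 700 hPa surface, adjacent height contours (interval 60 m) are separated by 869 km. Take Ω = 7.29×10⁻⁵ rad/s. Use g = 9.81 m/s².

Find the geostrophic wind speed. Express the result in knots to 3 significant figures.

18.1 knots

Coriolis parameter at 30°S:
f = 2Ω sin φ = 2 × 7.29×10⁻⁵ × sin 30° = 7.29×10⁻⁵ s⁻¹
Height gradient: |∂Z/∂n| = 60 m / 869000 m = 6.90×10⁻⁵
On a pressure surface, geostrophic balance gives V_g = (g/f)|∂Z/∂n|:
V_g = 9.81 × 6.90×10⁻⁵ / 7.29×10⁻⁵ = 9.29 m/s
Converting: 9.29 m/s × 1.944 = 18.1 knots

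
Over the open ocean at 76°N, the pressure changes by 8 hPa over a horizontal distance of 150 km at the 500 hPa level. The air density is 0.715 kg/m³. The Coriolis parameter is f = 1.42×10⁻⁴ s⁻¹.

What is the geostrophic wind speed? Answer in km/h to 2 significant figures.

190 km/h

Pressure gradient: |∂P/∂n| = 800 Pa / 150000 m = 5.33×10⁻³ Pa/m
Geostrophic balance (pressure-gradient force = Coriolis force):
V_g = (1/(fρ)) |∂P/∂n| = 5.33×10⁻³ / (1.42×10⁻⁴ × 0.715) = 52.5 m/s
Converting: 52.5 m/s × 3.6 = 190 km/h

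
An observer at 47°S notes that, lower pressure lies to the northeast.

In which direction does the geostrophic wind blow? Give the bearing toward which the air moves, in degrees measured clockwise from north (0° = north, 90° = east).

The pressure-gradient force points toward the northeast (bearing 045°).
Geostrophic balance: in the Southern Hemisphere the Coriolis force deflects motion to the left, so the geostrophic wind blows 90° to the left of the pressure-gradient force (low pressure on the right).
Rotating 045° by 90° counterclockwise gives 315° — the wind blows toward the northwest.

315°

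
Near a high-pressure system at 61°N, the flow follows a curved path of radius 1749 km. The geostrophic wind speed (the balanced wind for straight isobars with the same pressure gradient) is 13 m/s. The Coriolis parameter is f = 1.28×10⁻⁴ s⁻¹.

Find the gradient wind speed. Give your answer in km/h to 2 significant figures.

50 km/h

Around a high, pressure-gradient force acts outward with centrifugal, so Coriolis balances both:
fV = (1/ρ)|∂P/∂n| + V²/R  →  V² − fR·V + fR·V_g = 0
With fR = 1.28×10⁻⁴ × 1749×10³ m = 224 m/s:
V = [fR − √((fR)² − 4 fR V_g)]/2 = [224 − √(224² − 4×224×13)]/2 = 13.9 m/s
Supergeostrophic (V > V_g = 13 m/s), as expected around a high.
Converting: 13.9 m/s × 3.6 = 50 km/h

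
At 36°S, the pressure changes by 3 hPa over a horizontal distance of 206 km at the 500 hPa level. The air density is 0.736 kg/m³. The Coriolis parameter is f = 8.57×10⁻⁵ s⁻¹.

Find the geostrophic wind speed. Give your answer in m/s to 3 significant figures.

23.1 m/s

Pressure gradient: |∂P/∂n| = 300 Pa / 206000 m = 1.46×10⁻³ Pa/m
Geostrophic balance (pressure-gradient force = Coriolis force):
V_g = (1/(fρ)) |∂P/∂n| = 1.46×10⁻³ / (8.57×10⁻⁵ × 0.736) = 23.1 m/s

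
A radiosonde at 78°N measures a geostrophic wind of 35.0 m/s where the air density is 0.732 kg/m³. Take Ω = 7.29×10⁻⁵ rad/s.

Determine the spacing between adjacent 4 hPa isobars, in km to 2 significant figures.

110 km

Coriolis parameter at 78°N:
f = 2Ω sin φ = 2 × 7.29×10⁻⁵ × sin 78° = 1.43×10⁻⁴ s⁻¹
Geostrophic balance rearranged: |∂P/∂n| = f ρ V_g
|∂P/∂n| = 1.43×10⁻⁴ × 0.732 × 35.0 = 3.65×10⁻³ Pa/m
Isobar spacing: Δn = ΔP/|∂P/∂n| = 400 Pa / 3.65×10⁻³ Pa/m = 109476 m ≈ 110 km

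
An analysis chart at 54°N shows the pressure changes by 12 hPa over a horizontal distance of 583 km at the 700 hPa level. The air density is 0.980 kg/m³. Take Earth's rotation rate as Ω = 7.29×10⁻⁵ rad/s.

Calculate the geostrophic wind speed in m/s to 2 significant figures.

18 m/s

Coriolis parameter at 54°N:
f = 2Ω sin φ = 2 × 7.29×10⁻⁵ × sin 54° = 1.18×10⁻⁴ s⁻¹
Pressure gradient: |∂P/∂n| = 1200 Pa / 583000 m = 2.06×10⁻³ Pa/m
Geostrophic balance (pressure-gradient force = Coriolis force):
V_g = (1/(fρ)) |∂P/∂n| = 2.06×10⁻³ / (1.18×10⁻⁴ × 0.980) = 17.8 m/s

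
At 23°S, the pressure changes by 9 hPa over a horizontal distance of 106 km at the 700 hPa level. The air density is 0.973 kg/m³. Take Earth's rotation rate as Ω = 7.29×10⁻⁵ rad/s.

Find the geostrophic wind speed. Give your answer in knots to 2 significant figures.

Coriolis parameter at 23°S:
f = 2Ω sin φ = 2 × 7.29×10⁻⁵ × sin 23° = 5.70×10⁻⁵ s⁻¹
Pressure gradient: |∂P/∂n| = 900 Pa / 106000 m = 8.49×10⁻³ Pa/m
Geostrophic balance (pressure-gradient force = Coriolis force):
V_g = (1/(fρ)) |∂P/∂n| = 8.49×10⁻³ / (5.70×10⁻⁵ × 0.973) = 153 m/s
Converting: 153 m/s × 1.944 = 300 knots

300 knots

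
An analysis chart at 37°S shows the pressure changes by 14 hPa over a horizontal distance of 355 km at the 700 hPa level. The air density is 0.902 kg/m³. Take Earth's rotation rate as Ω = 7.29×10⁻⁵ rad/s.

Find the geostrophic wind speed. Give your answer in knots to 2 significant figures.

Coriolis parameter at 37°S:
f = 2Ω sin φ = 2 × 7.29×10⁻⁵ × sin 37° = 8.77×10⁻⁵ s⁻¹
Pressure gradient: |∂P/∂n| = 1400 Pa / 355000 m = 3.94×10⁻³ Pa/m
Geostrophic balance (pressure-gradient force = Coriolis force):
V_g = (1/(fρ)) |∂P/∂n| = 3.94×10⁻³ / (8.77×10⁻⁵ × 0.902) = 49.8 m/s
Converting: 49.8 m/s × 1.944 = 97 knots

97 knots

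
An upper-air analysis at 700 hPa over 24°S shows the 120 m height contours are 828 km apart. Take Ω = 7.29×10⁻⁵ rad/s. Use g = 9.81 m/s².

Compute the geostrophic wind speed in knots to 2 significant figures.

47 knots

Coriolis parameter at 24°S:
f = 2Ω sin φ = 2 × 7.29×10⁻⁵ × sin 24° = 5.93×10⁻⁵ s⁻¹
Height gradient: |∂Z/∂n| = 120 m / 828000 m = 1.45×10⁻⁴
On a pressure surface, geostrophic balance gives V_g = (g/f)|∂Z/∂n|:
V_g = 9.81 × 1.45×10⁻⁴ / 5.93×10⁻⁵ = 24.0 m/s
Converting: 24.0 m/s × 1.944 = 47 knots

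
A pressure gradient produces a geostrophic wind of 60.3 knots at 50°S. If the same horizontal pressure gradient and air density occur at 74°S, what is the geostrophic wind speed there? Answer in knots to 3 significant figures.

With the same pressure gradient and density, V_g ∝ 1/f ∝ 1/sin φ.
V₂ = V₁ · sin φ₁ / sin φ₂ = 60.3 × sin 50° / sin 74°
V₂ = 60.3 × 0.7660/0.9613 = 48.1 knots

48.1 knots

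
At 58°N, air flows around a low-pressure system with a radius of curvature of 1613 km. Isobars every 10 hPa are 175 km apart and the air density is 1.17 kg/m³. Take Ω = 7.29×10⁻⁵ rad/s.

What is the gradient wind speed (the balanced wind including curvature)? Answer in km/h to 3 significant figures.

Coriolis parameter at 58°N:
f = 2Ω sin φ = 2 × 7.29×10⁻⁵ × sin 58° = 1.24×10⁻⁴ s⁻¹
Pressure gradient: |∂P/∂n| = 1000 Pa / 175000 m = 5.71×10⁻³ Pa/m
Geostrophic speed: V_g = |∂P/∂n|/(fρ) = 5.71×10⁻³/(1.24×10⁻⁴ × 1.17) = 39.5 m/s
Around a low, centrifugal force acts outward with Coriolis, so pressure-gradient force balances both:
(1/ρ)|∂P/∂n| = fV + V²/R  →  V² + fR·V − fR·V_g = 0
With fR = 1.24×10⁻⁴ × 1613×10³ m = 199 m/s:
V = [−fR + √((fR)² + 4 fR V_g)]/2 = [−199 + √(199² + 4×199×39.5)]/2 = 33.8 m/s
Subgeostrophic (V < V_g = 39.5 m/s), as expected around a low.
Converting: 33.8 m/s × 3.6 = 122 km/h

122 km/h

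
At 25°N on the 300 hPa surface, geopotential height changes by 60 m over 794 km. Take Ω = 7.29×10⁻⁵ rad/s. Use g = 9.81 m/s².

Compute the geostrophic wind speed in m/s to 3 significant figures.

12.0 m/s

Coriolis parameter at 25°N:
f = 2Ω sin φ = 2 × 7.29×10⁻⁵ × sin 25° = 6.16×10⁻⁵ s⁻¹
Height gradient: |∂Z/∂n| = 60 m / 794000 m = 7.56×10⁻⁵
On a pressure surface, geostrophic balance gives V_g = (g/f)|∂Z/∂n|:
V_g = 9.81 × 7.56×10⁻⁵ / 6.16×10⁻⁵ = 12.0 m/s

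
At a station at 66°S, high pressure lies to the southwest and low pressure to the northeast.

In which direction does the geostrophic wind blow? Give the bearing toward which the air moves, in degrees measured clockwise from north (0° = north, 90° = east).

315°

The pressure-gradient force points toward the northeast (bearing 045°).
Geostrophic balance: in the Southern Hemisphere the Coriolis force deflects motion to the left, so the geostrophic wind blows 90° to the left of the pressure-gradient force (low pressure on the right).
Rotating 045° by 90° counterclockwise gives 315° — the wind blows toward the northwest.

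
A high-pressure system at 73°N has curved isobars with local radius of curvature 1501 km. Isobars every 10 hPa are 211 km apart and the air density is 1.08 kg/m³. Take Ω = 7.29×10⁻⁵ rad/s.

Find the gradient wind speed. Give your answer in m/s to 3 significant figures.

38.6 m/s

Coriolis parameter at 73°N:
f = 2Ω sin φ = 2 × 7.29×10⁻⁵ × sin 73° = 1.39×10⁻⁴ s⁻¹
Pressure gradient: |∂P/∂n| = 1000 Pa / 211000 m = 4.74×10⁻³ Pa/m
Geostrophic speed: V_g = |∂P/∂n|/(fρ) = 4.74×10⁻³/(1.39×10⁻⁴ × 1.08) = 31.5 m/s
Around a high, pressure-gradient force acts outward with centrifugal, so Coriolis balances both:
fV = (1/ρ)|∂P/∂n| + V²/R  →  V² − fR·V + fR·V_g = 0
With fR = 1.39×10⁻⁴ × 1501×10³ m = 209 m/s:
V = [fR − √((fR)² − 4 fR V_g)]/2 = [209 − √(209² − 4×209×31.5)]/2 = 38.6 m/s
Supergeostrophic (V > V_g = 31.5 m/s), as expected around a high.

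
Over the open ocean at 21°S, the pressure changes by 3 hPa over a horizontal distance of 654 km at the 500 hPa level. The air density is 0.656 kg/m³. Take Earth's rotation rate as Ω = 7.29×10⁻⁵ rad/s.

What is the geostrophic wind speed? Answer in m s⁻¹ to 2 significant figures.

Coriolis parameter at 21°S:
f = 2Ω sin φ = 2 × 7.29×10⁻⁵ × sin 21° = 5.23×10⁻⁵ s⁻¹
Pressure gradient: |∂P/∂n| = 300 Pa / 654000 m = 4.59×10⁻⁴ Pa/m
Geostrophic balance (pressure-gradient force = Coriolis force):
V_g = (1/(fρ)) |∂P/∂n| = 4.59×10⁻⁴ / (5.23×10⁻⁵ × 0.656) = 13.4 m/s

13 m s⁻¹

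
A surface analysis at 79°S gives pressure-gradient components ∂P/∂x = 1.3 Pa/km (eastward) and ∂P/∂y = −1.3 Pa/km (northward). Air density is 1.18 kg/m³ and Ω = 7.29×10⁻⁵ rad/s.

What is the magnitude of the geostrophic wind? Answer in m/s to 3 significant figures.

10.9 m/s

Coriolis parameter at 79°S:
f = 2Ω sin φ = 2 × 7.29×10⁻⁵ × sin 79° = 1.43×10⁻⁴ s⁻¹
In the Southern Hemisphere f is negative: f = −1.43×10⁻⁴ s⁻¹.
Component geostrophic relations (x east, y north):
u_g = −(1/(fρ)) ∂P/∂y,  v_g = (1/(fρ)) ∂P/∂x
u_g = −(−1.3×10⁻³)/(−1.43×10⁻⁴ × 1.18) = −7.70 m/s;  v_g = (1.3×10⁻³)/(−1.43×10⁻⁴ × 1.18) = −7.70 m/s
|V_g| = √(u_g² + v_g²) = 10.9 m/s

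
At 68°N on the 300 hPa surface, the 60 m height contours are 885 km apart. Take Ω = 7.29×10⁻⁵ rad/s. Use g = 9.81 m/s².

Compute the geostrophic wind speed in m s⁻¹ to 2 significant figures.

4.9 m s⁻¹

Coriolis parameter at 68°N:
f = 2Ω sin φ = 2 × 7.29×10⁻⁵ × sin 68° = 1.35×10⁻⁴ s⁻¹
Height gradient: |∂Z/∂n| = 60 m / 885000 m = 6.78×10⁻⁵
On a pressure surface, geostrophic balance gives V_g = (g/f)|∂Z/∂n|:
V_g = 9.81 × 6.78×10⁻⁵ / 1.35×10⁻⁴ = 4.92 m/s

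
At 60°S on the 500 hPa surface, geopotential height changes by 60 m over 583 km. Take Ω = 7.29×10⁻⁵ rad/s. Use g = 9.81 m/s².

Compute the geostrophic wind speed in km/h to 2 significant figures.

Coriolis parameter at 60°S:
f = 2Ω sin φ = 2 × 7.29×10⁻⁵ × sin 60° = 1.26×10⁻⁴ s⁻¹
Height gradient: |∂Z/∂n| = 60 m / 583000 m = 1.03×10⁻⁴
On a pressure surface, geostrophic balance gives V_g = (g/f)|∂Z/∂n|:
V_g = 9.81 × 1.03×10⁻⁴ / 1.26×10⁻⁴ = 8.00 m/s
Converting: 8.00 m/s × 3.6 = 29 km/h

29 km/h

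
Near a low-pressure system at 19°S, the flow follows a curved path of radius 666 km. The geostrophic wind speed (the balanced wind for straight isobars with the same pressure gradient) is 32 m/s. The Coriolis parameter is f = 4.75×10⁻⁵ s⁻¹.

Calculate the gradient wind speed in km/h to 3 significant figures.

71.0 km/h

Around a low, centrifugal force acts outward with Coriolis, so pressure-gradient force balances both:
(1/ρ)|∂P/∂n| = fV + V²/R  →  V² + fR·V − fR·V_g = 0
With fR = 4.75×10⁻⁵ × 666×10³ m = 31.6 m/s:
V = [−fR + √((fR)² + 4 fR V_g)]/2 = [−31.6 + √(31.6² + 4×31.6×32)]/2 = 19.7 m/s
Subgeostrophic (V < V_g = 32 m/s), as expected around a low.
Converting: 19.7 m/s × 3.6 = 71.0 km/h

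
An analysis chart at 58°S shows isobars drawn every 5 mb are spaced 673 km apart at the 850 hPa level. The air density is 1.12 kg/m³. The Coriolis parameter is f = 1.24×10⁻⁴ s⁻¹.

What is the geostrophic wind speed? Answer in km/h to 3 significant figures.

19.3 km/h

Pressure gradient: |∂P/∂n| = 500 Pa / 673000 m = 7.43×10⁻⁴ Pa/m
Geostrophic balance (pressure-gradient force = Coriolis force):
V_g = (1/(fρ)) |∂P/∂n| = 7.43×10⁻⁴ / (1.24×10⁻⁴ × 1.12) = 5.35 m/s
Converting: 5.35 m/s × 3.6 = 19.3 km/h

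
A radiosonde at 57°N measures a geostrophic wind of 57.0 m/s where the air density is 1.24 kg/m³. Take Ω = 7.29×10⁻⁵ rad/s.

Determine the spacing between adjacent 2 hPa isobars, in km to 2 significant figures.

23 km

Coriolis parameter at 57°N:
f = 2Ω sin φ = 2 × 7.29×10⁻⁵ × sin 57° = 1.22×10⁻⁴ s⁻¹
Geostrophic balance rearranged: |∂P/∂n| = f ρ V_g
|∂P/∂n| = 1.22×10⁻⁴ × 1.24 × 57.0 = 8.64×10⁻³ Pa/m
Isobar spacing: Δn = ΔP/|∂P/∂n| = 200 Pa / 8.64×10⁻³ Pa/m = 23141 m ≈ 23 km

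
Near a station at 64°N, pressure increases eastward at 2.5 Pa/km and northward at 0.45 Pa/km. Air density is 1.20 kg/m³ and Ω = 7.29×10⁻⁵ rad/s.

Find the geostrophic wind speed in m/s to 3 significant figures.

16.2 m/s

Coriolis parameter at 64°N:
f = 2Ω sin φ = 2 × 7.29×10⁻⁵ × sin 64° = 1.31×10⁻⁴ s⁻¹
Component geostrophic relations (x east, y north):
u_g = −(1/(fρ)) ∂P/∂y,  v_g = (1/(fρ)) ∂P/∂x
u_g = −(0.45×10⁻³)/(1.31×10⁻⁴ × 1.20) = −2.86 m/s;  v_g = (2.5×10⁻³)/(1.31×10⁻⁴ × 1.20) = 15.9 m/s
|V_g| = √(u_g² + v_g²) = 16.2 m/s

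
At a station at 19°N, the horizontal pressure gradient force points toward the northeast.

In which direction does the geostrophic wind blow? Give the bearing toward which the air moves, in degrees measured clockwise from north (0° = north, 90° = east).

135°

The pressure-gradient force points toward the northeast (bearing 045°).
Geostrophic balance: in the Northern Hemisphere the Coriolis force deflects motion to the right, so the geostrophic wind blows 90° to the right of the pressure-gradient force (low pressure on the left).
Rotating 045° by 90° clockwise gives 135° — the wind blows toward the southeast.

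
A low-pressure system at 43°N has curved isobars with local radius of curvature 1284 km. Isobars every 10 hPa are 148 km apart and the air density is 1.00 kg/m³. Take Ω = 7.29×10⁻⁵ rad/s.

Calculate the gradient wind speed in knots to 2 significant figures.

95 knots

Coriolis parameter at 43°N:
f = 2Ω sin φ = 2 × 7.29×10⁻⁵ × sin 43° = 9.94×10⁻⁵ s⁻¹
Pressure gradient: |∂P/∂n| = 1000 Pa / 148000 m = 6.76×10⁻³ Pa/m
Geostrophic speed: V_g = |∂P/∂n|/(fρ) = 6.76×10⁻³/(9.94×10⁻⁵ × 1.00) = 68.0 m/s
Around a low, centrifugal force acts outward with Coriolis, so pressure-gradient force balances both:
(1/ρ)|∂P/∂n| = fV + V²/R  →  V² + fR·V − fR·V_g = 0
With fR = 9.94×10⁻⁵ × 1284×10³ m = 128 m/s:
V = [−fR + √((fR)² + 4 fR V_g)]/2 = [−128 + √(128² + 4×128×68)]/2 = 49.1 m/s
Subgeostrophic (V < V_g = 68 m/s), as expected around a low.
Converting: 49.1 m/s × 1.944 = 95 knots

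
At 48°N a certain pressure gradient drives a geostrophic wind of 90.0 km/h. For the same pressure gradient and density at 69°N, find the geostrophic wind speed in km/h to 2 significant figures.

72 km/h

With the same pressure gradient and density, V_g ∝ 1/f ∝ 1/sin φ.
V₂ = V₁ · sin φ₁ / sin φ₂ = 90.0 × sin 48° / sin 69°
V₂ = 90.0 × 0.7431/0.9336 = 72 km/h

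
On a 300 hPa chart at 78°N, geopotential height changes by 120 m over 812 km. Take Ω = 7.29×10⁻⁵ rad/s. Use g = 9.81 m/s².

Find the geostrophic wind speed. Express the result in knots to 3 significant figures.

19.8 knots

Coriolis parameter at 78°N:
f = 2Ω sin φ = 2 × 7.29×10⁻⁵ × sin 78° = 1.43×10⁻⁴ s⁻¹
Height gradient: |∂Z/∂n| = 120 m / 812000 m = 1.48×10⁻⁴
On a pressure surface, geostrophic balance gives V_g = (g/f)|∂Z/∂n|:
V_g = 9.81 × 1.48×10⁻⁴ / 1.43×10⁻⁴ = 10.2 m/s
Converting: 10.2 m/s × 1.944 = 19.8 knots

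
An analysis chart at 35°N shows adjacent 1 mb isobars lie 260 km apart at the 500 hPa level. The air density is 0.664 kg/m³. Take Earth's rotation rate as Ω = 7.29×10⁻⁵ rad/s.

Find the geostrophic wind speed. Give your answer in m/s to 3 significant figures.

6.93 m/s

Coriolis parameter at 35°N:
f = 2Ω sin φ = 2 × 7.29×10⁻⁵ × sin 35° = 8.36×10⁻⁵ s⁻¹
Pressure gradient: |∂P/∂n| = 100 Pa / 260000 m = 3.85×10⁻⁴ Pa/m
Geostrophic balance (pressure-gradient force = Coriolis force):
V_g = (1/(fρ)) |∂P/∂n| = 3.85×10⁻⁴ / (8.36×10⁻⁵ × 0.664) = 6.93 m/s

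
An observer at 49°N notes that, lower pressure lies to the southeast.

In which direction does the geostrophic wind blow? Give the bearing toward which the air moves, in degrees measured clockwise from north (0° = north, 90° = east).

The pressure-gradient force points toward the southeast (bearing 135°).
Geostrophic balance: in the Northern Hemisphere the Coriolis force deflects motion to the right, so the geostrophic wind blows 90° to the right of the pressure-gradient force (low pressure on the left).
Rotating 135° by 90° clockwise gives 225° — the wind blows toward the southwest.

225°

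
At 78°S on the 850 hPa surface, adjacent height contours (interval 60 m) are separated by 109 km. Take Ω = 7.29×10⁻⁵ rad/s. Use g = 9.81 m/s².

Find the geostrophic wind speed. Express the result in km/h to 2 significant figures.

140 km/h

Coriolis parameter at 78°S:
f = 2Ω sin φ = 2 × 7.29×10⁻⁵ × sin 78° = 1.43×10⁻⁴ s⁻¹
Height gradient: |∂Z/∂n| = 60 m / 109000 m = 5.50×10⁻⁴
On a pressure surface, geostrophic balance gives V_g = (g/f)|∂Z/∂n|:
V_g = 9.81 × 5.50×10⁻⁴ / 1.43×10⁻⁴ = 37.9 m/s
Converting: 37.9 m/s × 3.6 = 140 km/h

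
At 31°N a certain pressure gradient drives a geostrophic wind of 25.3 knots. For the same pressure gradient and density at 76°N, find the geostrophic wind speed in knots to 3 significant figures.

13.4 knots

With the same pressure gradient and density, V_g ∝ 1/f ∝ 1/sin φ.
V₂ = V₁ · sin φ₁ / sin φ₂ = 25.3 × sin 31° / sin 76°
V₂ = 25.3 × 0.5150/0.9703 = 13.4 knots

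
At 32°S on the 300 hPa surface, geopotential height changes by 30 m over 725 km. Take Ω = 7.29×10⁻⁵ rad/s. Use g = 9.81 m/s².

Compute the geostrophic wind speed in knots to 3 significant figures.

Coriolis parameter at 32°S:
f = 2Ω sin φ = 2 × 7.29×10⁻⁵ × sin 32° = 7.73×10⁻⁵ s⁻¹
Height gradient: |∂Z/∂n| = 30 m / 725000 m = 4.14×10⁻⁵
On a pressure surface, geostrophic balance gives V_g = (g/f)|∂Z/∂n|:
V_g = 9.81 × 4.14×10⁻⁵ / 7.73×10⁻⁵ = 5.25 m/s
Converting: 5.25 m/s × 1.944 = 10.2 knots

10.2 knots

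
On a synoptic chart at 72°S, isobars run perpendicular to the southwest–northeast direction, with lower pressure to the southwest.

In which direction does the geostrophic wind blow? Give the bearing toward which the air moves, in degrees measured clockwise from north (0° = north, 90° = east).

135°

The pressure-gradient force points toward the southwest (bearing 225°).
Geostrophic balance: in the Southern Hemisphere the Coriolis force deflects motion to the left, so the geostrophic wind blows 90° to the left of the pressure-gradient force (low pressure on the right).
Rotating 225° by 90° counterclockwise gives 135° — the wind blows toward the southeast.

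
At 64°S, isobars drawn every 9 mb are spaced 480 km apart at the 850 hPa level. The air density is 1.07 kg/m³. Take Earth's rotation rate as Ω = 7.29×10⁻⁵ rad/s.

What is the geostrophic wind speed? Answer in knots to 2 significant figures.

26 knots

Coriolis parameter at 64°S:
f = 2Ω sin φ = 2 × 7.29×10⁻⁵ × sin 64° = 1.31×10⁻⁴ s⁻¹
Pressure gradient: |∂P/∂n| = 900 Pa / 480000 m = 1.88×10⁻³ Pa/m
Geostrophic balance (pressure-gradient force = Coriolis force):
V_g = (1/(fρ)) |∂P/∂n| = 1.88×10⁻³ / (1.31×10⁻⁴ × 1.07) = 13.4 m/s
Converting: 13.4 m/s × 1.944 = 26 knots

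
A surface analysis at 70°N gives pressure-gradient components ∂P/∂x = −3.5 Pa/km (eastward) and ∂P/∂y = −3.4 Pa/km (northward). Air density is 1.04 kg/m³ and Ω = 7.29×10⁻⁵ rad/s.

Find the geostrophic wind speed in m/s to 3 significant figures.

Coriolis parameter at 70°N:
f = 2Ω sin φ = 2 × 7.29×10⁻⁵ × sin 70° = 1.37×10⁻⁴ s⁻¹
Component geostrophic relations (x east, y north):
u_g = −(1/(fρ)) ∂P/∂y,  v_g = (1/(fρ)) ∂P/∂x
u_g = −(−3.4×10⁻³)/(1.37×10⁻⁴ × 1.04) = 23.9 m/s;  v_g = (−3.5×10⁻³)/(1.37×10⁻⁴ × 1.04) = −24.6 m/s
|V_g| = √(u_g² + v_g²) = 34.2 m/s

34.2 m/s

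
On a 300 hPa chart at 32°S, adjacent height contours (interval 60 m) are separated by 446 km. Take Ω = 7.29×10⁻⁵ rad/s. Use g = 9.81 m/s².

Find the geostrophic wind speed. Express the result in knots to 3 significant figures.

33.2 knots

Coriolis parameter at 32°S:
f = 2Ω sin φ = 2 × 7.29×10⁻⁵ × sin 32° = 7.73×10⁻⁵ s⁻¹
Height gradient: |∂Z/∂n| = 60 m / 446000 m = 1.35×10⁻⁴
On a pressure surface, geostrophic balance gives V_g = (g/f)|∂Z/∂n|:
V_g = 9.81 × 1.35×10⁻⁴ / 7.73×10⁻⁵ = 17.1 m/s
Converting: 17.1 m/s × 1.944 = 33.2 knots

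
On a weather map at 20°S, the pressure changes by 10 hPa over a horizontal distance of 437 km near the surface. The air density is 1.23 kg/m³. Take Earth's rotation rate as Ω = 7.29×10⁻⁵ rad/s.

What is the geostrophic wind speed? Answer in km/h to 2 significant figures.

130 km/h

Coriolis parameter at 20°S:
f = 2Ω sin φ = 2 × 7.29×10⁻⁵ × sin 20° = 4.99×10⁻⁵ s⁻¹
Pressure gradient: |∂P/∂n| = 1000 Pa / 437000 m = 2.29×10⁻³ Pa/m
Geostrophic balance (pressure-gradient force = Coriolis force):
V_g = (1/(fρ)) |∂P/∂n| = 2.29×10⁻³ / (4.99×10⁻⁵ × 1.23) = 37.3 m/s
Converting: 37.3 m/s × 3.6 = 130 km/h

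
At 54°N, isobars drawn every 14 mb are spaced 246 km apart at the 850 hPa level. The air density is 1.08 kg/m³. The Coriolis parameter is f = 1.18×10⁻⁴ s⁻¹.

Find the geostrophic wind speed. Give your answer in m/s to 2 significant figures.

Pressure gradient: |∂P/∂n| = 1400 Pa / 246000 m = 5.69×10⁻³ Pa/m
Geostrophic balance (pressure-gradient force = Coriolis force):
V_g = (1/(fρ)) |∂P/∂n| = 5.69×10⁻³ / (1.18×10⁻⁴ × 1.08) = 44.7 m/s

45 m/s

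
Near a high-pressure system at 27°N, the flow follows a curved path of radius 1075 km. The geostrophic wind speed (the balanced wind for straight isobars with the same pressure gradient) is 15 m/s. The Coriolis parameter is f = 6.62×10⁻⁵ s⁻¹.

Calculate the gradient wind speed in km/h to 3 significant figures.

77.4 km/h

Around a high, pressure-gradient force acts outward with centrifugal, so Coriolis balances both:
fV = (1/ρ)|∂P/∂n| + V²/R  →  V² − fR·V + fR·V_g = 0
With fR = 6.62×10⁻⁵ × 1075×10³ m = 71.2 m/s:
V = [fR − √((fR)² − 4 fR V_g)]/2 = [71.2 − √(71.2² − 4×71.2×15)]/2 = 21.5 m/s
Supergeostrophic (V > V_g = 15 m/s), as expected around a high.
Converting: 21.5 m/s × 3.6 = 77.4 km/h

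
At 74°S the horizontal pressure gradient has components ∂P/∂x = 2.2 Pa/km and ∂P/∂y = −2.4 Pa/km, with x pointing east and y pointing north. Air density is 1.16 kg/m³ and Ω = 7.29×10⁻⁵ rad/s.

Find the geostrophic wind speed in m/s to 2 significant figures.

20 m/s

Coriolis parameter at 74°S:
f = 2Ω sin φ = 2 × 7.29×10⁻⁵ × sin 74° = 1.40×10⁻⁴ s⁻¹
In the Southern Hemisphere f is negative: f = −1.40×10⁻⁴ s⁻¹.
Component geostrophic relations (x east, y north):
u_g = −(1/(fρ)) ∂P/∂y,  v_g = (1/(fρ)) ∂P/∂x
u_g = −(−2.4×10⁻³)/(−1.40×10⁻⁴ × 1.16) = −14.8 m/s;  v_g = (2.2×10⁻³)/(−1.40×10⁻⁴ × 1.16) = −13.5 m/s
|V_g| = √(u_g² + v_g²) = 20.0 m/s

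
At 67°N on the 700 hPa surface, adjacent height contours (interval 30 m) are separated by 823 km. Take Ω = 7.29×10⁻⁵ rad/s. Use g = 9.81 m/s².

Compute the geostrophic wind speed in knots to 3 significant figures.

Coriolis parameter at 67°N:
f = 2Ω sin φ = 2 × 7.29×10⁻⁵ × sin 67° = 1.34×10⁻⁴ s⁻¹
Height gradient: |∂Z/∂n| = 30 m / 823000 m = 3.65×10⁻⁵
On a pressure surface, geostrophic balance gives V_g = (g/f)|∂Z/∂n|:
V_g = 9.81 × 3.65×10⁻⁵ / 1.34×10⁻⁴ = 2.66 m/s
Converting: 2.66 m/s × 1.944 = 5.18 knots

5.18 knots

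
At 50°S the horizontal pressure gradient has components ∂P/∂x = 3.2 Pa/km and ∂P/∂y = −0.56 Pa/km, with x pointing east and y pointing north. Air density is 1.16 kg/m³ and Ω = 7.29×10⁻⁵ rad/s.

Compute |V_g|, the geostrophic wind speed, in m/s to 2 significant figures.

25 m/s

Coriolis parameter at 50°S:
f = 2Ω sin φ = 2 × 7.29×10⁻⁵ × sin 50° = 1.12×10⁻⁴ s⁻¹
In the Southern Hemisphere f is negative: f = −1.12×10⁻⁴ s⁻¹.
Component geostrophic relations (x east, y north):
u_g = −(1/(fρ)) ∂P/∂y,  v_g = (1/(fρ)) ∂P/∂x
u_g = −(−0.56×10⁻³)/(−1.12×10⁻⁴ × 1.16) = −4.32 m/s;  v_g = (3.2×10⁻³)/(−1.12×10⁻⁴ × 1.16) = −24.7 m/s
|V_g| = √(u_g² + v_g²) = 25.1 m/s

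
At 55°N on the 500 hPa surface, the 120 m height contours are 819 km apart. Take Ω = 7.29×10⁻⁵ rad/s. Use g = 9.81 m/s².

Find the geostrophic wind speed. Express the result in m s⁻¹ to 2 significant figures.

12 m s⁻¹

Coriolis parameter at 55°N:
f = 2Ω sin φ = 2 × 7.29×10⁻⁵ × sin 55° = 1.19×10⁻⁴ s⁻¹
Height gradient: |∂Z/∂n| = 120 m / 819000 m = 1.47×10⁻⁴
On a pressure surface, geostrophic balance gives V_g = (g/f)|∂Z/∂n|:
V_g = 9.81 × 1.47×10⁻⁴ / 1.19×10⁻⁴ = 12.0 m/s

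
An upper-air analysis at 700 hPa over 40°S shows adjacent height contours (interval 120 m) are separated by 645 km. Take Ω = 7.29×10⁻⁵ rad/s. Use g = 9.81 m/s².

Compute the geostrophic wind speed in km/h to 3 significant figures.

70.1 km/h

Coriolis parameter at 40°S:
f = 2Ω sin φ = 2 × 7.29×10⁻⁵ × sin 40° = 9.37×10⁻⁵ s⁻¹
Height gradient: |∂Z/∂n| = 120 m / 645000 m = 1.86×10⁻⁴
On a pressure surface, geostrophic balance gives V_g = (g/f)|∂Z/∂n|:
V_g = 9.81 × 1.86×10⁻⁴ / 9.37×10⁻⁵ = 19.5 m/s
Converting: 19.5 m/s × 3.6 = 70.1 km/h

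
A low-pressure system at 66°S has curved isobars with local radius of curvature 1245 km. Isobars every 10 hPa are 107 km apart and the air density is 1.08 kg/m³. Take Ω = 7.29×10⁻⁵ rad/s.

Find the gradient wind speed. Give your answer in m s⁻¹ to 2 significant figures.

Coriolis parameter at 66°S:
f = 2Ω sin φ = 2 × 7.29×10⁻⁵ × sin 66° = 1.33×10⁻⁴ s⁻¹
Pressure gradient: |∂P/∂n| = 1000 Pa / 107000 m = 9.35×10⁻³ Pa/m
Geostrophic speed: V_g = |∂P/∂n|/(fρ) = 9.35×10⁻³/(1.33×10⁻⁴ × 1.08) = 65.0 m/s
Around a low, centrifugal force acts outward with Coriolis, so pressure-gradient force balances both:
(1/ρ)|∂P/∂n| = fV + V²/R  →  V² + fR·V − fR·V_g = 0
With fR = 1.33×10⁻⁴ × 1245×10³ m = 166 m/s:
V = [−fR + √((fR)² + 4 fR V_g)]/2 = [−166 + √(166² + 4×166×65)]/2 = 49.9 m/s
Subgeostrophic (V < V_g = 65 m/s), as expected around a low.

50 m s⁻¹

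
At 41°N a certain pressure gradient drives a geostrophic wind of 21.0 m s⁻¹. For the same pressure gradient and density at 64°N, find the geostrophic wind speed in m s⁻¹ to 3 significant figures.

With the same pressure gradient and density, V_g ∝ 1/f ∝ 1/sin φ.
V₂ = V₁ · sin φ₁ / sin φ₂ = 21.0 × sin 41° / sin 64°
V₂ = 21.0 × 0.6561/0.8988 = 15.3 m s⁻¹

15.3 m s⁻¹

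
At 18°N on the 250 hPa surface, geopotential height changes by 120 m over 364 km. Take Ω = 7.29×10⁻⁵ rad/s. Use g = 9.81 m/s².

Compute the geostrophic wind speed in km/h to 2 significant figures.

260 km/h

Coriolis parameter at 18°N:
f = 2Ω sin φ = 2 × 7.29×10⁻⁵ × sin 18° = 4.51×10⁻⁵ s⁻¹
Height gradient: |∂Z/∂n| = 120 m / 364000 m = 3.30×10⁻⁴
On a pressure surface, geostrophic balance gives V_g = (g/f)|∂Z/∂n|:
V_g = 9.81 × 3.30×10⁻⁴ / 4.51×10⁻⁵ = 71.8 m/s
Converting: 71.8 m/s × 3.6 = 260 km/h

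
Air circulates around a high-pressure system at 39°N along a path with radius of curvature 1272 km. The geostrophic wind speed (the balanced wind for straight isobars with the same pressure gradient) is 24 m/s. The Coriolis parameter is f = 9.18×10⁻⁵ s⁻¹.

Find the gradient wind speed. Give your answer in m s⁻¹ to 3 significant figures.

Around a high, pressure-gradient force acts outward with centrifugal, so Coriolis balances both:
fV = (1/ρ)|∂P/∂n| + V²/R  →  V² − fR·V + fR·V_g = 0
With fR = 9.18×10⁻⁵ × 1272×10³ m = 117 m/s:
V = [fR − √((fR)² − 4 fR V_g)]/2 = [117 − √(117² − 4×117×24)]/2 = 33.8 m/s
Supergeostrophic (V > V_g = 24 m/s), as expected around a high.

33.8 m s⁻¹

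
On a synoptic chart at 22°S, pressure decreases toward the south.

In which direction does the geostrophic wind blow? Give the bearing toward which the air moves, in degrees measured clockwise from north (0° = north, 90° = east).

090°

The pressure-gradient force points toward the south (bearing 180°).
Geostrophic balance: in the Southern Hemisphere the Coriolis force deflects motion to the left, so the geostrophic wind blows 90° to the left of the pressure-gradient force (low pressure on the right).
Rotating 180° by 90° counterclockwise gives 090° — the wind blows toward the east.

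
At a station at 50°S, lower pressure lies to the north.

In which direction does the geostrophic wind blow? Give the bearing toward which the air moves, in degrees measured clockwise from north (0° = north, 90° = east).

270°

The pressure-gradient force points toward the north (bearing 000°).
Geostrophic balance: in the Southern Hemisphere the Coriolis force deflects motion to the left, so the geostrophic wind blows 90° to the left of the pressure-gradient force (low pressure on the right).
Rotating 000° by 90° counterclockwise gives 270° — the wind blows toward the west.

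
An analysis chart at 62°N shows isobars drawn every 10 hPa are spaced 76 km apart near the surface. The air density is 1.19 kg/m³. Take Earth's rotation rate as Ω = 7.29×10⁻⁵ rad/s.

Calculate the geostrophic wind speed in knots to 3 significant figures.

Coriolis parameter at 62°N:
f = 2Ω sin φ = 2 × 7.29×10⁻⁵ × sin 62° = 1.29×10⁻⁴ s⁻¹
Pressure gradient: |∂P/∂n| = 1000 Pa / 76000 m = 1.32×10⁻² Pa/m
Geostrophic balance (pressure-gradient force = Coriolis force):
V_g = (1/(fρ)) |∂P/∂n| = 1.32×10⁻² / (1.29×10⁻⁴ × 1.19) = 85.9 m/s
Converting: 85.9 m/s × 1.944 = 167 knots

167 knots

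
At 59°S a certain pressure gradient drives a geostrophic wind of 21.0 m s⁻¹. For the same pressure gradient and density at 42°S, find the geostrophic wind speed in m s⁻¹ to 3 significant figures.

With the same pressure gradient and density, V_g ∝ 1/f ∝ 1/sin φ.
V₂ = V₁ · sin φ₁ / sin φ₂ = 21.0 × sin 59° / sin 42°
V₂ = 21.0 × 0.8572/0.6691 = 26.9 m s⁻¹

26.9 m s⁻¹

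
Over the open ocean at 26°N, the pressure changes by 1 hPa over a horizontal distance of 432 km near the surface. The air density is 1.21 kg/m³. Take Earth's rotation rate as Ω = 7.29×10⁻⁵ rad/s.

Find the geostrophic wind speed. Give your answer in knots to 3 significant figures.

5.82 knots

Coriolis parameter at 26°N:
f = 2Ω sin φ = 2 × 7.29×10⁻⁵ × sin 26° = 6.39×10⁻⁵ s⁻¹
Pressure gradient: |∂P/∂n| = 100 Pa / 432000 m = 2.31×10⁻⁴ Pa/m
Geostrophic balance (pressure-gradient force = Coriolis force):
V_g = (1/(fρ)) |∂P/∂n| = 2.31×10⁻⁴ / (6.39×10⁻⁵ × 1.21) = 2.99 m/s
Converting: 2.99 m/s × 1.944 = 5.82 knots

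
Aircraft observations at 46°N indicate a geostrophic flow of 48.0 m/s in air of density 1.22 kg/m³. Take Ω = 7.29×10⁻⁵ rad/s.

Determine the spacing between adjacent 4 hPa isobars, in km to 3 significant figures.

65.1 km

Coriolis parameter at 46°N:
f = 2Ω sin φ = 2 × 7.29×10⁻⁵ × sin 46° = 1.05×10⁻⁴ s⁻¹
Geostrophic balance rearranged: |∂P/∂n| = f ρ V_g
|∂P/∂n| = 1.05×10⁻⁴ × 1.22 × 48.0 = 6.14×10⁻³ Pa/m
Isobar spacing: Δn = ΔP/|∂P/∂n| = 400 Pa / 6.14×10⁻³ Pa/m = 65128 m ≈ 65.1 km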